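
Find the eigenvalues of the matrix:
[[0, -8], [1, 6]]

Characteristic equation: det(A - λI) = 0
λ² - (trace)λ + (det) = 0
trace = 0 + 6 = 6, det = (0)(6) - (-8)(1) = 8
λ² - (6)λ + (8) = 0
λ = (6 ± √((6)² - 4·(8))) / 2 = (6 ± √4) / 2
Solving: λ = 2, 4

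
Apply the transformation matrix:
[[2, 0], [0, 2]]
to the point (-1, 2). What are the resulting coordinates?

Matrix multiplication:
[[2, 0], [0, 2]] × [-1, 2]ᵀ
= [(2)(-1) + (0)(2), (0)(-1) + (2)(2)]ᵀ
= [-2, 4]ᵀ
Result: (-2, 4)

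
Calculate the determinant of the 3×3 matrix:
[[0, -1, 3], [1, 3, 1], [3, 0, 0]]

Expansion along first row:
det = 0·det([[3,1],[0,0]]) - -1·det([[1,1],[3,0]]) + 3·det([[1,3],[3,0]])
    = 0·(3·0 - 1·0) - -1·(1·0 - 1·3) + 3·(1·0 - 3·3)
    = 0·0 - -1·-3 + 3·-9
    = 0 + -3 + -27 = -30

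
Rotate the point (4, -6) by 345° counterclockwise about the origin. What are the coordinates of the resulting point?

Rotation matrix for 345°: [[cos 345°, -sin 345°], [sin 345°, cos 345°]] ≈ [[0.965926, 0.258819], [-0.258819, 0.965926]]
[[0.965926, 0.258819], [-0.258819, 0.965926]] × [4, -6]ᵀ ≈ [2.3108, -6.8308]ᵀ
Result: (2.3108, -6.8308)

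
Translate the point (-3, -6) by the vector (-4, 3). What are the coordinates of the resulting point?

Translation by (-4, 3) (homogeneous matrix [[1, 0, -4], [0, 1, 3], [0, 0, 1]]):
x' = -3 + -4 = -7
y' = -6 + 3 = -3
Result: (-7, -3)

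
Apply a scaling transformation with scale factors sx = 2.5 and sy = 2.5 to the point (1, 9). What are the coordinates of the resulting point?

Scaling matrix:
[[2.50, 0], [0, 2.50]]
Result: (1 × 2.5, 9 × 2.5) = (2.5, 22.5)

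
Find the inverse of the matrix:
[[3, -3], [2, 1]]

For [[a,b],[c,d]], inverse = (1/det)·[[d,-b],[-c,a]]
det = (3)(1) - (-3)(2) = 3 - -6 = 9
Inverse = (1/9)·[[1, 3], [-2, 3]]
= [[1/9, 1/3], [-2/9, 1/3]]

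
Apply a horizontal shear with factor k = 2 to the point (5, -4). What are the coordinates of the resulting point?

Shear matrix for horizontal shear with factor k = 2:
[[1, 2], [0, 1]]
Result: (5, -4) → (-3, -4)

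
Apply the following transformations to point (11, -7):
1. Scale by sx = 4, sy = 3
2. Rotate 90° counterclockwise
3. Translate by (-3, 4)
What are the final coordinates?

Step 1: Scale → (44, -21)
Step 2: Rotate 90° → (21, 44)
Step 3: Translate → (18, 48)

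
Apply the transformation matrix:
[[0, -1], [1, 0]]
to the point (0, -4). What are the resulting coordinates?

Matrix multiplication:
[[0, -1], [1, 0]] × [0, -4]ᵀ
= [(0)(0) + (-1)(-4), (1)(0) + (0)(-4)]ᵀ
= [4, 0]ᵀ
Result: (4, 0)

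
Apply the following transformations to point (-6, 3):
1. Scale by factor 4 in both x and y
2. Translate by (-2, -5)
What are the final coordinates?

Step 1: Scale (-6, 3) by 4 → (-24, 12)
Step 2: Translate by (-2, -5) → (-26, 7)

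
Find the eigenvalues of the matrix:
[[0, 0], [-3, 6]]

Characteristic equation: det(A - λI) = 0
λ² - (trace)λ + (det) = 0
trace = 0 + 6 = 6, det = (0)(6) - (0)(-3) = 0
λ² - (6)λ + (0) = 0
λ = (6 ± √((6)² - 4·(0))) / 2 = (6 ± √36) / 2
Solving: λ = 0, 6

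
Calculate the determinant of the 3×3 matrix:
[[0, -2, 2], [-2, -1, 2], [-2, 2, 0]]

Expansion along first row:
det = 0·det([[-1,2],[2,0]]) - -2·det([[-2,2],[-2,0]]) + 2·det([[-2,-1],[-2,2]])
    = 0·(-1·0 - 2·2) - -2·(-2·0 - 2·-2) + 2·(-2·2 - -1·-2)
    = 0·-4 - -2·4 + 2·-6
    = 0 + 8 + -12 = -4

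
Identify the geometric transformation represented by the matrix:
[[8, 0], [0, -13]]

This matrix represents: non-uniform scaling by sx = 8, sy = -13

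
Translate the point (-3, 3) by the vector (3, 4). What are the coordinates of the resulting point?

Translation by (3, 4) (homogeneous matrix [[1, 0, 3], [0, 1, 4], [0, 0, 1]]):
x' = -3 + 3 = 0
y' = 3 + 4 = 7
Result: (0, 7)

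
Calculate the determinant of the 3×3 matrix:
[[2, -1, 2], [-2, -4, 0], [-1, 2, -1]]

Expansion along first row:
det = 2·det([[-4,0],[2,-1]]) - -1·det([[-2,0],[-1,-1]]) + 2·det([[-2,-4],[-1,2]])
    = 2·(-4·-1 - 0·2) - -1·(-2·-1 - 0·-1) + 2·(-2·2 - -4·-1)
    = 2·4 - -1·2 + 2·-8
    = 8 + 2 + -16 = -6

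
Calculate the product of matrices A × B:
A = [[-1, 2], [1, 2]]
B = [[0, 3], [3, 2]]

Matrix multiplication:
C[0][0] = -1×0 + 2×3 = 6
C[0][1] = -1×3 + 2×2 = 1
C[1][0] = 1×0 + 2×3 = 6
C[1][1] = 1×3 + 2×2 = 7
Result: [[6, 1], [6, 7]]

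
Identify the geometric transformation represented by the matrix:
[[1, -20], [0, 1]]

This matrix represents: horizontal shear with factor -20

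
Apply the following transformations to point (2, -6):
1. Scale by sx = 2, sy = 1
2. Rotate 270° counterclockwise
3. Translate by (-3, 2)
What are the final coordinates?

Step 1: Scale → (4, -6)
Step 2: Rotate 270° → (-6, -4)
Step 3: Translate → (-9, -2)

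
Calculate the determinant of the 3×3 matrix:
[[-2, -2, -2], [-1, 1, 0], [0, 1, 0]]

Expansion along first row:
det = -2·det([[1,0],[1,0]]) - -2·det([[-1,0],[0,0]]) + -2·det([[-1,1],[0,1]])
    = -2·(1·0 - 0·1) - -2·(-1·0 - 0·0) + -2·(-1·1 - 1·0)
    = -2·0 - -2·0 + -2·-1
    = 0 + 0 + 2 = 2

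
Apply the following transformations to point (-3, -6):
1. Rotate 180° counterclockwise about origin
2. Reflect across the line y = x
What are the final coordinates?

Step 1: Rotate 180° → (3, 6)
Step 2: Reflect across line y = x → (6, 3)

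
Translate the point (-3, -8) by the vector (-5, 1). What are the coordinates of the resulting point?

Translation by (-5, 1) (homogeneous matrix [[1, 0, -5], [0, 1, 1], [0, 0, 1]]):
x' = -3 + -5 = -8
y' = -8 + 1 = -7
Result: (-8, -7)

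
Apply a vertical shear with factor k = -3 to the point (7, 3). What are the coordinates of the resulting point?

Shear matrix for vertical shear with factor k = -3:
[[1, 0], [-3, 1]]
Result: (7, 3) → (7, -18)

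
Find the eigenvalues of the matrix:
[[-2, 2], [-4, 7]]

Characteristic equation: det(A - λI) = 0
λ² - (trace)λ + (det) = 0
trace = -2 + 7 = 5, det = (-2)(7) - (2)(-4) = -6
λ² - (5)λ + (-6) = 0
λ = (5 ± √((5)² - 4·(-6))) / 2 = (5 ± √49) / 2
Solving: λ = -1, 6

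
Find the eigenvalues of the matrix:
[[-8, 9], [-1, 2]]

Characteristic equation: det(A - λI) = 0
λ² - (trace)λ + (det) = 0
trace = -8 + 2 = -6, det = (-8)(2) - (9)(-1) = -7
λ² - (-6)λ + (-7) = 0
λ = (-6 ± √((-6)² - 4·(-7))) / 2 = (-6 ± √64) / 2
Solving: λ = -7, 1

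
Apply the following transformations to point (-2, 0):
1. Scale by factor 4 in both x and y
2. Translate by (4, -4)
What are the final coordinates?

Step 1: Scale (-2, 0) by 4 → (-8, 0)
Step 2: Translate by (4, -4) → (-4, -4)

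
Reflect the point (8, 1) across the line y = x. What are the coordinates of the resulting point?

Reflection across line y = x: (8, 1) → (1, 8)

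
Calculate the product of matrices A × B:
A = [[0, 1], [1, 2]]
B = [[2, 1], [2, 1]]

Matrix multiplication:
C[0][0] = 0×2 + 1×2 = 2
C[0][1] = 0×1 + 1×1 = 1
C[1][0] = 1×2 + 2×2 = 6
C[1][1] = 1×1 + 2×1 = 3
Result: [[2, 1], [6, 3]]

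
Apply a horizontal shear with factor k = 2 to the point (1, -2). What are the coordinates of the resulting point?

Shear matrix for horizontal shear with factor k = 2:
[[1, 2], [0, 1]]
Result: (1, -2) → (-3, -2)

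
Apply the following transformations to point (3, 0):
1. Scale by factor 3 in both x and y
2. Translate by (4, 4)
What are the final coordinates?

Step 1: Scale (3, 0) by 3 → (9, 0)
Step 2: Translate by (4, 4) → (13, 4)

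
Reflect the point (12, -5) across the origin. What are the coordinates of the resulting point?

Reflection across origin: (12, -5) → (-12, 5)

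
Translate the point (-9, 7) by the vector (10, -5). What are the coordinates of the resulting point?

Translation by (10, -5) (homogeneous matrix [[1, 0, 10], [0, 1, -5], [0, 0, 1]]):
x' = -9 + 10 = 1
y' = 7 + -5 = 2
Result: (1, 2)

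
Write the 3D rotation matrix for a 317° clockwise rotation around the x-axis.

Rotation matrix for clockwise 317° around x-axis:
A clockwise rotation by 317° is a counterclockwise rotation by -317°.
cos(-317°) = 0.7314, sin(-317°) = 0.6820
Result: [[1, 0, 0], [0, 0.7314, -0.6820], [0, 0.6820, 0.7314]]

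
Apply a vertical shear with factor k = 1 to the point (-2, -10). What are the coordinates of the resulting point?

Shear matrix for vertical shear with factor k = 1:
[[1, 0], [1, 1]]
Result: (-2, -10) → (-2, -12)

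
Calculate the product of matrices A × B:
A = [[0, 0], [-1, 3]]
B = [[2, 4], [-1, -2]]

Matrix multiplication:
C[0][0] = 0×2 + 0×-1 = 0
C[0][1] = 0×4 + 0×-2 = 0
C[1][0] = -1×2 + 3×-1 = -5
C[1][1] = -1×4 + 3×-2 = -10
Result: [[0, 0], [-5, -10]]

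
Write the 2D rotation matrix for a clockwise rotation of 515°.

Rotation matrix formula: [[cos θ, -sin θ], [sin θ, cos θ]]
A clockwise rotation by 515° is equivalent to a counterclockwise rotation by -515°.
For θ = -515°:
cos(-515°) = -0.9063
sin(-515°) = -0.4226
Result: [[-0.9063, 0.4226], [-0.4226, -0.9063]]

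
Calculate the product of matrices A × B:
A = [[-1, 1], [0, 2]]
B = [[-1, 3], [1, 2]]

Matrix multiplication:
C[0][0] = -1×-1 + 1×1 = 2
C[0][1] = -1×3 + 1×2 = -1
C[1][0] = 0×-1 + 2×1 = 2
C[1][1] = 0×3 + 2×2 = 4
Result: [[2, -1], [2, 4]]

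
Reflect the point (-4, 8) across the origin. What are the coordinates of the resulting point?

Reflection across origin: (-4, 8) → (4, -8)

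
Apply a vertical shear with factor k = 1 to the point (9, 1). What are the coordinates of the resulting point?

Shear matrix for vertical shear with factor k = 1:
[[1, 0], [1, 1]]
Result: (9, 1) → (9, 10)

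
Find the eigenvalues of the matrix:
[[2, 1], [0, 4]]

Characteristic equation: det(A - λI) = 0
λ² - (trace)λ + (det) = 0
trace = 2 + 4 = 6, det = (2)(4) - (1)(0) = 8
λ² - (6)λ + (8) = 0
λ = (6 ± √((6)² - 4·(8))) / 2 = (6 ± √4) / 2
Solving: λ = 2, 4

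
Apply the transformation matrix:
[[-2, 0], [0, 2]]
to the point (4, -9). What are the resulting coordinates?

Matrix multiplication:
[[-2, 0], [0, 2]] × [4, -9]ᵀ
= [(-2)(4) + (0)(-9), (0)(4) + (2)(-9)]ᵀ
= [-8, -18]ᵀ
Result: (-8, -18)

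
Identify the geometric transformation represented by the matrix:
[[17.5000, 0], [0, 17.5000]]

This matrix represents: uniform scaling by factor 17.5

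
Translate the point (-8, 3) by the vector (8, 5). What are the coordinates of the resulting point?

Translation by (8, 5) (homogeneous matrix [[1, 0, 8], [0, 1, 5], [0, 0, 1]]):
x' = -8 + 8 = 0
y' = 3 + 5 = 8
Result: (0, 8)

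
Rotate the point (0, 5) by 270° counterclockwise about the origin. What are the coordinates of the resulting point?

Rotation matrix for 270°: [[cos 270°, -sin 270°], [sin 270°, cos 270°]] = [[0, 1], [-1, 0]]
[[0, 1], [-1, 0]] × [0, 5]ᵀ = [5, 0]ᵀ
Result: (5, 0)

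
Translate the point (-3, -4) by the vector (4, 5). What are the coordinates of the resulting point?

Translation by (4, 5) (homogeneous matrix [[1, 0, 4], [0, 1, 5], [0, 0, 1]]):
x' = -3 + 4 = 1
y' = -4 + 5 = 1
Result: (1, 1)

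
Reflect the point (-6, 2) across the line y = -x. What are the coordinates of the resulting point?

Reflection across line y = -x: (-6, 2) → (-2, 6)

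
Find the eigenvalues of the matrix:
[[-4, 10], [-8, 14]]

Characteristic equation: det(A - λI) = 0
λ² - (trace)λ + (det) = 0
trace = -4 + 14 = 10, det = (-4)(14) - (10)(-8) = 24
λ² - (10)λ + (24) = 0
λ = (10 ± √((10)² - 4·(24))) / 2 = (10 ± √4) / 2
Solving: λ = 4, 6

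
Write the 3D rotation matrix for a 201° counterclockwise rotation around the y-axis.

Rotation matrix for counterclockwise 201° around y-axis:
cos(201°) = -0.9336, sin(201°) = -0.3584
Result: [[-0.9336, 0, -0.3584], [0, 1, 0], [0.3584, 0, -0.9336]]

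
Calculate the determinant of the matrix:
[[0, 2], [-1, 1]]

For a 2×2 matrix [[a, b], [c, d]], det = ad - bc
det = (0)(1) - (2)(-1) = 0 - -2 = 2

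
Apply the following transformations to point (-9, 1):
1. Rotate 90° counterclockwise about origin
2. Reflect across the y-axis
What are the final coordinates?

Step 1: Rotate 90° → (-1, -9)
Step 2: Reflect across y-axis → (1, -9)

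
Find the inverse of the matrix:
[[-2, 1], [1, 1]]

For [[a,b],[c,d]], inverse = (1/det)·[[d,-b],[-c,a]]
det = (-2)(1) - (1)(1) = -2 - 1 = -3
Inverse = (1/-3)·[[1, -1], [-1, -2]]
= [[-1/3, 1/3], [1/3, 2/3]]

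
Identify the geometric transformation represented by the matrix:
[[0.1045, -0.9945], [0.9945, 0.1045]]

This matrix represents: rotation by 84° counterclockwise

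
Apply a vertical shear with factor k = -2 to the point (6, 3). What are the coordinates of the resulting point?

Shear matrix for vertical shear with factor k = -2:
[[1, 0], [-2, 1]]
Result: (6, 3) → (6, -9)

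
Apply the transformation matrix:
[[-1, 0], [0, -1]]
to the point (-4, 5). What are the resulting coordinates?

Matrix multiplication:
[[-1, 0], [0, -1]] × [-4, 5]ᵀ
= [(-1)(-4) + (0)(5), (0)(-4) + (-1)(5)]ᵀ
= [4, -5]ᵀ
Result: (4, -5)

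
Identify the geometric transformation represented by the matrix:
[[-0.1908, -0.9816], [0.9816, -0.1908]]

This matrix represents: rotation by 101° counterclockwise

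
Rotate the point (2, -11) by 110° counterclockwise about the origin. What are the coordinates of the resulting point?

Rotation matrix for 110°: [[cos 110°, -sin 110°], [sin 110°, cos 110°]] ≈ [[-0.342020, -0.939693], [0.939693, -0.342020]]
[[-0.342020, -0.939693], [0.939693, -0.342020]] × [2, -11]ᵀ ≈ [9.6526, 5.6416]ᵀ
Result: (9.6526, 5.6416)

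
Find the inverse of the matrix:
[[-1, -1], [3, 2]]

For [[a,b],[c,d]], inverse = (1/det)·[[d,-b],[-c,a]]
det = (-1)(2) - (-1)(3) = -2 - -3 = 1
Inverse = [[2, 1], [-3, -1]]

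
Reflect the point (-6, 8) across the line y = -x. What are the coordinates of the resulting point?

Reflection across line y = -x: (-6, 8) → (-8, 6)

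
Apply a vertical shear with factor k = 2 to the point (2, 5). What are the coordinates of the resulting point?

Shear matrix for vertical shear with factor k = 2:
[[1, 0], [2, 1]]
Result: (2, 5) → (2, 9)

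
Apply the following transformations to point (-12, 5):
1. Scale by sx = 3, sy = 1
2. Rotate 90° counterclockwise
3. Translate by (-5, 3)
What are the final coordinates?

Step 1: Scale → (-36, 5)
Step 2: Rotate 90° → (-5, -36)
Step 3: Translate → (-10, -33)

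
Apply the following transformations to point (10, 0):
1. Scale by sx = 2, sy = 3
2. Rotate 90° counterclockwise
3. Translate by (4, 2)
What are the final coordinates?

Step 1: Scale → (20, 0)
Step 2: Rotate 90° → (0, 20)
Step 3: Translate → (4, 22)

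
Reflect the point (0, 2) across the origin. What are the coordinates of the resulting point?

Reflection across origin: (0, 2) → (0, -2)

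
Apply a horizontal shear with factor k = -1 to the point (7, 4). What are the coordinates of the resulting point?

Shear matrix for horizontal shear with factor k = -1:
[[1, -1], [0, 1]]
Result: (7, 4) → (3, 4)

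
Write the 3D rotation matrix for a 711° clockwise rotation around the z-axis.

Rotation matrix for clockwise 711° around z-axis:
A clockwise rotation by 711° is a counterclockwise rotation by -711°.
cos(-711°) = 0.9877, sin(-711°) = 0.1564
Result: [[0.9877, -0.1564, 0], [0.1564, 0.9877, 0], [0, 0, 1]]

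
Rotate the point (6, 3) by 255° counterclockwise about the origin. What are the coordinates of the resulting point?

Rotation matrix for 255°: [[cos 255°, -sin 255°], [sin 255°, cos 255°]] ≈ [[-0.258819, 0.965926], [-0.965926, -0.258819]]
[[-0.258819, 0.965926], [-0.965926, -0.258819]] × [6, 3]ᵀ ≈ [1.3449, -6.5720]ᵀ
Result: (1.3449, -6.5720)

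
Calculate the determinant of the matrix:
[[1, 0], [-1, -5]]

For a 2×2 matrix [[a, b], [c, d]], det = ad - bc
det = (1)(-5) - (0)(-1) = -5 - 0 = -5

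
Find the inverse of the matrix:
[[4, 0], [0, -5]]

For [[a,b],[c,d]], inverse = (1/det)·[[d,-b],[-c,a]]
det = (4)(-5) - (0)(0) = -20 - 0 = -20
Inverse = (1/-20)·[[-5, 0], [0, 4]]
= [[1/4, 0], [0, -1/5]]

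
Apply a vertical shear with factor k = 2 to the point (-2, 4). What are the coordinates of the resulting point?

Shear matrix for vertical shear with factor k = 2:
[[1, 0], [2, 1]]
Result: (-2, 4) → (-2, 0)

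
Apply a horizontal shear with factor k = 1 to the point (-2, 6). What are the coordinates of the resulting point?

Shear matrix for horizontal shear with factor k = 1:
[[1, 1], [0, 1]]
Result: (-2, 6) → (4, 6)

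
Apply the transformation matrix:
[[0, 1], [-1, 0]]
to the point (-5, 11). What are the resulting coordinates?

Matrix multiplication:
[[0, 1], [-1, 0]] × [-5, 11]ᵀ
= [(0)(-5) + (1)(11), (-1)(-5) + (0)(11)]ᵀ
= [11, 5]ᵀ
Result: (11, 5)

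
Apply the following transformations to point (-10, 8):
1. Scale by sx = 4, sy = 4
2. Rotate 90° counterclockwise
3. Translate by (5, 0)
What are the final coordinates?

Step 1: Scale → (-40, 32)
Step 2: Rotate 90° → (-32, -40)
Step 3: Translate → (-27, -40)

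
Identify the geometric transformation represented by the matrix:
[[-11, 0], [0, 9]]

This matrix represents: non-uniform scaling by sx = -11, sy = 9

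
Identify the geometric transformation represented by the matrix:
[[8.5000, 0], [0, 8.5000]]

This matrix represents: uniform scaling by factor 8.5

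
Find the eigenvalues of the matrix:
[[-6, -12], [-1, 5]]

Characteristic equation: det(A - λI) = 0
λ² - (trace)λ + (det) = 0
trace = -6 + 5 = -1, det = (-6)(5) - (-12)(-1) = -42
λ² - (-1)λ + (-42) = 0
λ = (-1 ± √((-1)² - 4·(-42))) / 2 = (-1 ± √169) / 2
Solving: λ = -7, 6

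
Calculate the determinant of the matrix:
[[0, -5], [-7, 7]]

For a 2×2 matrix [[a, b], [c, d]], det = ad - bc
det = (0)(7) - (-5)(-7) = 0 - 35 = -35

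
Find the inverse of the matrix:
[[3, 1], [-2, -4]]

For [[a,b],[c,d]], inverse = (1/det)·[[d,-b],[-c,a]]
det = (3)(-4) - (1)(-2) = -12 - -2 = -10
Inverse = (1/-10)·[[-4, -1], [2, 3]]
= [[2/5, 1/10], [-1/5, -3/10]]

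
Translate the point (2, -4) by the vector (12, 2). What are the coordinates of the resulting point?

Translation by (12, 2) (homogeneous matrix [[1, 0, 12], [0, 1, 2], [0, 0, 1]]):
x' = 2 + 12 = 14
y' = -4 + 2 = -2
Result: (14, -2)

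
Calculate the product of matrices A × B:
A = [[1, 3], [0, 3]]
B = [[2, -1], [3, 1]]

Matrix multiplication:
C[0][0] = 1×2 + 3×3 = 11
C[0][1] = 1×-1 + 3×1 = 2
C[1][0] = 0×2 + 3×3 = 9
C[1][1] = 0×-1 + 3×1 = 3
Result: [[11, 2], [9, 3]]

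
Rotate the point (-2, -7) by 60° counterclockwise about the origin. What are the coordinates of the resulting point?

Rotation matrix for 60°: [[cos 60°, -sin 60°], [sin 60°, cos 60°]] ≈ [[0.500000, -0.866025], [0.866025, 0.500000]]
[[0.500000, -0.866025], [0.866025, 0.500000]] × [-2, -7]ᵀ ≈ [5.0622, -5.2321]ᵀ
Result: (5.0622, -5.2321)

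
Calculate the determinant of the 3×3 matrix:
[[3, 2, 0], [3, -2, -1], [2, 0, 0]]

Expansion along first row:
det = 3·det([[-2,-1],[0,0]]) - 2·det([[3,-1],[2,0]]) + 0·det([[3,-2],[2,0]])
    = 3·(-2·0 - -1·0) - 2·(3·0 - -1·2) + 0·(3·0 - -2·2)
    = 3·0 - 2·2 + 0·4
    = 0 + -4 + 0 = -4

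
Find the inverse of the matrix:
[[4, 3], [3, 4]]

For [[a,b],[c,d]], inverse = (1/det)·[[d,-b],[-c,a]]
det = (4)(4) - (3)(3) = 16 - 9 = 7
Inverse = (1/7)·[[4, -3], [-3, 4]]
= [[4/7, -3/7], [-3/7, 4/7]]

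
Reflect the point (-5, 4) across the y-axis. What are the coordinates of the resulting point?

Reflection across y-axis: (-5, 4) → (5, 4)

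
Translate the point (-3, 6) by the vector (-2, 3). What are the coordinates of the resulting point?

Translation by (-2, 3) (homogeneous matrix [[1, 0, -2], [0, 1, 3], [0, 0, 1]]):
x' = -3 + -2 = -5
y' = 6 + 3 = 9
Result: (-5, 9)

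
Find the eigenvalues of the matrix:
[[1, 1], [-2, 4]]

Characteristic equation: det(A - λI) = 0
λ² - (trace)λ + (det) = 0
trace = 1 + 4 = 5, det = (1)(4) - (1)(-2) = 6
λ² - (5)λ + (6) = 0
λ = (5 ± √((5)² - 4·(6))) / 2 = (5 ± √1) / 2
Solving: λ = 2, 3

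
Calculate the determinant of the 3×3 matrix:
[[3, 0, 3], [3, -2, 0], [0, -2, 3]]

Expansion along first row:
det = 3·det([[-2,0],[-2,3]]) - 0·det([[3,0],[0,3]]) + 3·det([[3,-2],[0,-2]])
    = 3·(-2·3 - 0·-2) - 0·(3·3 - 0·0) + 3·(3·-2 - -2·0)
    = 3·-6 - 0·9 + 3·-6
    = -18 + 0 + -18 = -36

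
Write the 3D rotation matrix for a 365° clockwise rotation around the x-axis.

Rotation matrix for clockwise 365° around x-axis:
A clockwise rotation by 365° is a counterclockwise rotation by -365°.
cos(-365°) = 0.9962, sin(-365°) = -0.0872
Result: [[1, 0, 0], [0, 0.9962, 0.0872], [0, -0.0872, 0.9962]]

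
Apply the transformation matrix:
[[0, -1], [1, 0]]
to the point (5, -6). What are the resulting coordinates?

Matrix multiplication:
[[0, -1], [1, 0]] × [5, -6]ᵀ
= [(0)(5) + (-1)(-6), (1)(5) + (0)(-6)]ᵀ
= [6, 5]ᵀ
Result: (6, 5)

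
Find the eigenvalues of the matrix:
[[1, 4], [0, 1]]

Characteristic equation: det(A - λI) = 0
λ² - (trace)λ + (det) = 0
trace = 1 + 1 = 2, det = (1)(1) - (4)(0) = 1
λ² - (2)λ + (1) = 0
λ = (2 ± √((2)² - 4·(1))) / 2 = (2 ± √0) / 2
Solving: λ = 1, 1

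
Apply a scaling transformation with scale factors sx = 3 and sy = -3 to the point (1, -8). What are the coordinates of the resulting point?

Scaling matrix:
[[3, 0], [0, -3]]
Result: (1 × 3, -8 × -3) = (3, 24)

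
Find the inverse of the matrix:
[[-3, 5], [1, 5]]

For [[a,b],[c,d]], inverse = (1/det)·[[d,-b],[-c,a]]
det = (-3)(5) - (5)(1) = -15 - 5 = -20
Inverse = (1/-20)·[[5, -5], [-1, -3]]
= [[-1/4, 1/4], [1/20, 3/20]]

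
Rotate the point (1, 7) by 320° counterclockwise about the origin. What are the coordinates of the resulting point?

Rotation matrix for 320°: [[cos 320°, -sin 320°], [sin 320°, cos 320°]] ≈ [[0.766044, 0.642788], [-0.642788, 0.766044]]
[[0.766044, 0.642788], [-0.642788, 0.766044]] × [1, 7]ᵀ ≈ [5.2656, 4.7195]ᵀ
Result: (5.2656, 4.7195)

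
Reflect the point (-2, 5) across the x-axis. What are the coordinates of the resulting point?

Reflection across x-axis: (-2, 5) → (-2, -5)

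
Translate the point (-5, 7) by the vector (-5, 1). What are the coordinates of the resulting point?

Translation by (-5, 1) (homogeneous matrix [[1, 0, -5], [0, 1, 1], [0, 0, 1]]):
x' = -5 + -5 = -10
y' = 7 + 1 = 8
Result: (-10, 8)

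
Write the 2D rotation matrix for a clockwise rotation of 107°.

Rotation matrix formula: [[cos θ, -sin θ], [sin θ, cos θ]]
A clockwise rotation by 107° is equivalent to a counterclockwise rotation by -107°.
For θ = -107°:
cos(-107°) = -0.2924
sin(-107°) = -0.9563
Result: [[-0.2924, 0.9563], [-0.9563, -0.2924]]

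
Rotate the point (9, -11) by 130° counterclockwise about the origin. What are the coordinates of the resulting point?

Rotation matrix for 130°: [[cos 130°, -sin 130°], [sin 130°, cos 130°]] ≈ [[-0.642788, -0.766044], [0.766044, -0.642788]]
[[-0.642788, -0.766044], [0.766044, -0.642788]] × [9, -11]ᵀ ≈ [2.6414, 13.9651]ᵀ
Result: (2.6414, 13.9651)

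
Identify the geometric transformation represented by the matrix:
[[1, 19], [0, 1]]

This matrix represents: horizontal shear with factor 19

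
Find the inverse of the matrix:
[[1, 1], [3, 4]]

For [[a,b],[c,d]], inverse = (1/det)·[[d,-b],[-c,a]]
det = (1)(4) - (1)(3) = 4 - 3 = 1
Inverse = [[4, -1], [-3, 1]]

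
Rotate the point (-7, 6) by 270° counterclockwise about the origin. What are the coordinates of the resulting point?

Rotation matrix for 270°: [[cos 270°, -sin 270°], [sin 270°, cos 270°]] = [[0, 1], [-1, 0]]
[[0, 1], [-1, 0]] × [-7, 6]ᵀ = [6, 7]ᵀ
Result: (6, 7)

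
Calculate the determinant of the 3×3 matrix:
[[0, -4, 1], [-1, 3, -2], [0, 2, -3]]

Expansion along first row:
det = 0·det([[3,-2],[2,-3]]) - -4·det([[-1,-2],[0,-3]]) + 1·det([[-1,3],[0,2]])
    = 0·(3·-3 - -2·2) - -4·(-1·-3 - -2·0) + 1·(-1·2 - 3·0)
    = 0·-5 - -4·3 + 1·-2
    = 0 + 12 + -2 = 10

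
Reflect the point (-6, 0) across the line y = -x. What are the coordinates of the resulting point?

Reflection across line y = -x: (-6, 0) → (0, 6)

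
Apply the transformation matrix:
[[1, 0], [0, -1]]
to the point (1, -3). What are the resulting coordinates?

Matrix multiplication:
[[1, 0], [0, -1]] × [1, -3]ᵀ
= [(1)(1) + (0)(-3), (0)(1) + (-1)(-3)]ᵀ
= [1, 3]ᵀ
Result: (1, 3)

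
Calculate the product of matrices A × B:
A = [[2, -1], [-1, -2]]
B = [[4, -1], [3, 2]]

Matrix multiplication:
C[0][0] = 2×4 + -1×3 = 5
C[0][1] = 2×-1 + -1×2 = -4
C[1][0] = -1×4 + -2×3 = -10
C[1][1] = -1×-1 + -2×2 = -3
Result: [[5, -4], [-10, -3]]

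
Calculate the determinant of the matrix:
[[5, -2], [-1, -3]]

For a 2×2 matrix [[a, b], [c, d]], det = ad - bc
det = (5)(-3) - (-2)(-1) = -15 - 2 = -17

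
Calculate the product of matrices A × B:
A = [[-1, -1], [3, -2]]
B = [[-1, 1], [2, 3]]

Matrix multiplication:
C[0][0] = -1×-1 + -1×2 = -1
C[0][1] = -1×1 + -1×3 = -4
C[1][0] = 3×-1 + -2×2 = -7
C[1][1] = 3×1 + -2×3 = -3
Result: [[-1, -4], [-7, -3]]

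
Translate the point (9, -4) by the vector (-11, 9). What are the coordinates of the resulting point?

Translation by (-11, 9) (homogeneous matrix [[1, 0, -11], [0, 1, 9], [0, 0, 1]]):
x' = 9 + -11 = -2
y' = -4 + 9 = 5
Result: (-2, 5)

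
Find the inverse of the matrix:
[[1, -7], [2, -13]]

For [[a,b],[c,d]], inverse = (1/det)·[[d,-b],[-c,a]]
det = (1)(-13) - (-7)(2) = -13 - -14 = 1
Inverse = [[-13, 7], [-2, 1]]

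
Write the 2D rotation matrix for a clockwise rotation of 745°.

Rotation matrix formula: [[cos θ, -sin θ], [sin θ, cos θ]]
A clockwise rotation by 745° is equivalent to a counterclockwise rotation by -745°.
For θ = -745°:
cos(-745°) = 0.9063
sin(-745°) = -0.4226
Result: [[0.9063, 0.4226], [-0.4226, 0.9063]]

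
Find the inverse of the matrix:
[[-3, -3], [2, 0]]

For [[a,b],[c,d]], inverse = (1/det)·[[d,-b],[-c,a]]
det = (-3)(0) - (-3)(2) = 0 - -6 = 6
Inverse = (1/6)·[[0, 3], [-2, -3]]
= [[0, 1/2], [-1/3, -1/2]]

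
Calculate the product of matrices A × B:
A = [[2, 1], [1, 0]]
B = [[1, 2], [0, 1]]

Matrix multiplication:
C[0][0] = 2×1 + 1×0 = 2
C[0][1] = 2×2 + 1×1 = 5
C[1][0] = 1×1 + 0×0 = 1
C[1][1] = 1×2 + 0×1 = 2
Result: [[2, 5], [1, 2]]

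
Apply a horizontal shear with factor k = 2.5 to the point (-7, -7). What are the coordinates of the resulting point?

Shear matrix for horizontal shear with factor k = 2.5:
[[1, 2.50], [0, 1]]
Result: (-7, -7) → (-24.5, -7)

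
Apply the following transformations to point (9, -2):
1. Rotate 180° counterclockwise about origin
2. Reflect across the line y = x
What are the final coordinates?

Step 1: Rotate 180° → (-9, 2)
Step 2: Reflect across line y = x → (2, -9)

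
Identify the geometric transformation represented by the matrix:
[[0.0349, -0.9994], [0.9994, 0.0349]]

This matrix represents: rotation by 88° counterclockwise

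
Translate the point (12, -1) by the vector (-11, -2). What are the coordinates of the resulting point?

Translation by (-11, -2) (homogeneous matrix [[1, 0, -11], [0, 1, -2], [0, 0, 1]]):
x' = 12 + -11 = 1
y' = -1 + -2 = -3
Result: (1, -3)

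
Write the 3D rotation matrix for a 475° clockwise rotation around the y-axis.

Rotation matrix for clockwise 475° around y-axis:
A clockwise rotation by 475° is a counterclockwise rotation by -475°.
cos(-475°) = -0.4226, sin(-475°) = -0.9063
Result: [[-0.4226, 0, -0.9063], [0, 1, 0], [0.9063, 0, -0.4226]]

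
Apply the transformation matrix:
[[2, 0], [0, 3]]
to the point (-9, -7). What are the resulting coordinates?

Matrix multiplication:
[[2, 0], [0, 3]] × [-9, -7]ᵀ
= [(2)(-9) + (0)(-7), (0)(-9) + (3)(-7)]ᵀ
= [-18, -21]ᵀ
Result: (-18, -21)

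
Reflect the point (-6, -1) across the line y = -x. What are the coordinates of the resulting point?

Reflection across line y = -x: (-6, -1) → (1, 6)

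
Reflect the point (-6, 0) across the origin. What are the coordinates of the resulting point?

Reflection across origin: (-6, 0) → (6, 0)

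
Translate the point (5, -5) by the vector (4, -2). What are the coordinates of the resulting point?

Translation by (4, -2) (homogeneous matrix [[1, 0, 4], [0, 1, -2], [0, 0, 1]]):
x' = 5 + 4 = 9
y' = -5 + -2 = -7
Result: (9, -7)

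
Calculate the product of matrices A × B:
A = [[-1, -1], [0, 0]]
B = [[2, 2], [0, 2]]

Matrix multiplication:
C[0][0] = -1×2 + -1×0 = -2
C[0][1] = -1×2 + -1×2 = -4
C[1][0] = 0×2 + 0×0 = 0
C[1][1] = 0×2 + 0×2 = 0
Result: [[-2, -4], [0, 0]]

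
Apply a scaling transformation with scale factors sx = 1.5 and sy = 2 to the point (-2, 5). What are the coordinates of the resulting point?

Scaling matrix:
[[1.50, 0], [0, 2]]
Result: (-2 × 1.5, 5 × 2) = (-3, 10)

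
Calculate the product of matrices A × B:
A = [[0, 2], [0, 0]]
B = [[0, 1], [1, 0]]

Matrix multiplication:
C[0][0] = 0×0 + 2×1 = 2
C[0][1] = 0×1 + 2×0 = 0
C[1][0] = 0×0 + 0×1 = 0
C[1][1] = 0×1 + 0×0 = 0
Result: [[2, 0], [0, 0]]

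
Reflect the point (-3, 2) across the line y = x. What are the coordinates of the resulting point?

Reflection across line y = x: (-3, 2) → (2, -3)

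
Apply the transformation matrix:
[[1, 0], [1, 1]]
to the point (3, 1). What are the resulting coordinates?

Matrix multiplication:
[[1, 0], [1, 1]] × [3, 1]ᵀ
= [(1)(3) + (0)(1), (1)(3) + (1)(1)]ᵀ
= [3, 4]ᵀ
Result: (3, 4)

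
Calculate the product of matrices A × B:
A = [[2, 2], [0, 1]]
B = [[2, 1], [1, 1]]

Matrix multiplication:
C[0][0] = 2×2 + 2×1 = 6
C[0][1] = 2×1 + 2×1 = 4
C[1][0] = 0×2 + 1×1 = 1
C[1][1] = 0×1 + 1×1 = 1
Result: [[6, 4], [1, 1]]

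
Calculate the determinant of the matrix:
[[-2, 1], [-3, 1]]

For a 2×2 matrix [[a, b], [c, d]], det = ad - bc
det = (-2)(1) - (1)(-3) = -2 - -3 = 1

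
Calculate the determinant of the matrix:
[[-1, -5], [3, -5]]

For a 2×2 matrix [[a, b], [c, d]], det = ad - bc
det = (-1)(-5) - (-5)(3) = 5 - -15 = 20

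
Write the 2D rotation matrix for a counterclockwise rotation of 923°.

Rotation matrix formula: [[cos θ, -sin θ], [sin θ, cos θ]]
For θ = 923°:
cos(923°) = -0.9205
sin(923°) = -0.3907
Result: [[-0.9205, 0.3907], [-0.3907, -0.9205]]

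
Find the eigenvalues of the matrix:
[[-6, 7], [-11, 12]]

Characteristic equation: det(A - λI) = 0
λ² - (trace)λ + (det) = 0
trace = -6 + 12 = 6, det = (-6)(12) - (7)(-11) = 5
λ² - (6)λ + (5) = 0
λ = (6 ± √((6)² - 4·(5))) / 2 = (6 ± √16) / 2
Solving: λ = 1, 5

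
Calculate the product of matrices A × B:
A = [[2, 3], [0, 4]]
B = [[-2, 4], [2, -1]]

Matrix multiplication:
C[0][0] = 2×-2 + 3×2 = 2
C[0][1] = 2×4 + 3×-1 = 5
C[1][0] = 0×-2 + 4×2 = 8
C[1][1] = 0×4 + 4×-1 = -4
Result: [[2, 5], [8, -4]]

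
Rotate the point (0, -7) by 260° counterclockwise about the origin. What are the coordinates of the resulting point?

Rotation matrix for 260°: [[cos 260°, -sin 260°], [sin 260°, cos 260°]] ≈ [[-0.173648, 0.984808], [-0.984808, -0.173648]]
[[-0.173648, 0.984808], [-0.984808, -0.173648]] × [0, -7]ᵀ ≈ [-6.8937, 1.2155]ᵀ
Result: (-6.8937, 1.2155)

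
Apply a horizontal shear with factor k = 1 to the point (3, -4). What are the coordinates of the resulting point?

Shear matrix for horizontal shear with factor k = 1:
[[1, 1], [0, 1]]
Result: (3, -4) → (-1, -4)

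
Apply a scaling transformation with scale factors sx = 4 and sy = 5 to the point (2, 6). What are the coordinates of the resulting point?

Scaling matrix:
[[4, 0], [0, 5]]
Result: (2 × 4, 6 × 5) = (8, 30)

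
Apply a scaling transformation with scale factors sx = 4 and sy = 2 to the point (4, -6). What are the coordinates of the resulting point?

Scaling matrix:
[[4, 0], [0, 2]]
Result: (4 × 4, -6 × 2) = (16, -12)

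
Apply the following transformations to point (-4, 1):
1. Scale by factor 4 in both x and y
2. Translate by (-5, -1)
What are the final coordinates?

Step 1: Scale (-4, 1) by 4 → (-16, 4)
Step 2: Translate by (-5, -1) → (-21, 3)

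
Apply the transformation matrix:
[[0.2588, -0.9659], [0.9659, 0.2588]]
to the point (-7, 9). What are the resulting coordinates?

Matrix multiplication:
[[0.2588, -0.9659], [0.9659, 0.2588]] × [-7, 9]ᵀ
= [(0.2588)(-7) + (-0.9659)(9), (0.9659)(-7) + (0.2588)(9)]ᵀ
= [-10.5047, -4.4321]ᵀ
Result: (-10.5047, -4.4321)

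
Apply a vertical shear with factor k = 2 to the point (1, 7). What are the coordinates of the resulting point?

Shear matrix for vertical shear with factor k = 2:
[[1, 0], [2, 1]]
Result: (1, 7) → (1, 9)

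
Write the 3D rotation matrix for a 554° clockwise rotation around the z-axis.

Rotation matrix for clockwise 554° around z-axis:
A clockwise rotation by 554° is a counterclockwise rotation by -554°.
cos(-554°) = -0.9703, sin(-554°) = 0.2419
Result: [[-0.9703, -0.2419, 0], [0.2419, -0.9703, 0], [0, 0, 1]]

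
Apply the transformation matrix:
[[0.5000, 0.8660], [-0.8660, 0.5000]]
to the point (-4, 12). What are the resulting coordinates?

Matrix multiplication:
[[0.5000, 0.8660], [-0.8660, 0.5000]] × [-4, 12]ᵀ
= [(0.5000)(-4) + (0.8660)(12), (-0.8660)(-4) + (0.5000)(12)]ᵀ
= [8.3920, 9.4640]ᵀ
Result: (8.3920, 9.4640)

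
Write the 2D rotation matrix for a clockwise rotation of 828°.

Rotation matrix formula: [[cos θ, -sin θ], [sin θ, cos θ]]
A clockwise rotation by 828° is equivalent to a counterclockwise rotation by -828°.
For θ = -828°:
cos(-828°) = -0.3090
sin(-828°) = -0.9511
Result: [[-0.3090, 0.9511], [-0.9511, -0.3090]]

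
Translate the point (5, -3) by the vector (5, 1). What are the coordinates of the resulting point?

Translation by (5, 1) (homogeneous matrix [[1, 0, 5], [0, 1, 1], [0, 0, 1]]):
x' = 5 + 5 = 10
y' = -3 + 1 = -2
Result: (10, -2)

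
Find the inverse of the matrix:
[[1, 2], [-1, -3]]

For [[a,b],[c,d]], inverse = (1/det)·[[d,-b],[-c,a]]
det = (1)(-3) - (2)(-1) = -3 - -2 = -1
Inverse = (1/-1)·[[-3, -2], [1, 1]]
= [[3, 2], [-1, -1]]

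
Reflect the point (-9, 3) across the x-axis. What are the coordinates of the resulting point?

Reflection across x-axis: (-9, 3) → (-9, -3)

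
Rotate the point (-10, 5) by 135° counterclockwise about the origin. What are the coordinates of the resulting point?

Rotation matrix for 135°: [[cos 135°, -sin 135°], [sin 135°, cos 135°]] ≈ [[-0.707107, -0.707107], [0.707107, -0.707107]]
[[-0.707107, -0.707107], [0.707107, -0.707107]] × [-10, 5]ᵀ ≈ [3.5355, -10.6066]ᵀ
Result: (3.5355, -10.6066)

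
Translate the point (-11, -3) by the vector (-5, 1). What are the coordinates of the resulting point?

Translation by (-5, 1) (homogeneous matrix [[1, 0, -5], [0, 1, 1], [0, 0, 1]]):
x' = -11 + -5 = -16
y' = -3 + 1 = -2
Result: (-16, -2)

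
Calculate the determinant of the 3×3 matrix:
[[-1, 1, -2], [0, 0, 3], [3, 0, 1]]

Expansion along first row:
det = -1·det([[0,3],[0,1]]) - 1·det([[0,3],[3,1]]) + -2·det([[0,0],[3,0]])
    = -1·(0·1 - 3·0) - 1·(0·1 - 3·3) + -2·(0·0 - 0·3)
    = -1·0 - 1·-9 + -2·0
    = 0 + 9 + 0 = 9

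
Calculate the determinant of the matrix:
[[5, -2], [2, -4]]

For a 2×2 matrix [[a, b], [c, d]], det = ad - bc
det = (5)(-4) - (-2)(2) = -20 - -4 = -16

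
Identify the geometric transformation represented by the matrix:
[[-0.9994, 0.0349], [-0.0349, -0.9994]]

This matrix represents: rotation by 182° counterclockwise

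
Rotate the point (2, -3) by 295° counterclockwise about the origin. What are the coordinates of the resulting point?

Rotation matrix for 295°: [[cos 295°, -sin 295°], [sin 295°, cos 295°]] ≈ [[0.422618, 0.906308], [-0.906308, 0.422618]]
[[0.422618, 0.906308], [-0.906308, 0.422618]] × [2, -3]ᵀ ≈ [-1.8737, -3.0805]ᵀ
Result: (-1.8737, -3.0805)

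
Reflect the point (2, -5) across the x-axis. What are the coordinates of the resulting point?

Reflection across x-axis: (2, -5) → (2, 5)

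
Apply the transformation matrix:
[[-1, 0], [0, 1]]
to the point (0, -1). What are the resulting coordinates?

Matrix multiplication:
[[-1, 0], [0, 1]] × [0, -1]ᵀ
= [(-1)(0) + (0)(-1), (0)(0) + (1)(-1)]ᵀ
= [0, -1]ᵀ
Result: (0, -1)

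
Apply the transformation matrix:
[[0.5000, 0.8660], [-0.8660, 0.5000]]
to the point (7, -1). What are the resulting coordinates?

Matrix multiplication:
[[0.5000, 0.8660], [-0.8660, 0.5000]] × [7, -1]ᵀ
= [(0.5000)(7) + (0.8660)(-1), (-0.8660)(7) + (0.5000)(-1)]ᵀ
= [2.6340, -6.5620]ᵀ
Result: (2.6340, -6.5620)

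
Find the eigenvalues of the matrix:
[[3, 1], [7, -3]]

Characteristic equation: det(A - λI) = 0
λ² - (trace)λ + (det) = 0
trace = 3 + -3 = 0, det = (3)(-3) - (1)(7) = -16
λ² - (0)λ + (-16) = 0
λ = (0 ± √((0)² - 4·(-16))) / 2 = (0 ± √64) / 2
Solving: λ = -4, 4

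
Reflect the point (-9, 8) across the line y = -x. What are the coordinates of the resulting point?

Reflection across line y = -x: (-9, 8) → (-8, 9)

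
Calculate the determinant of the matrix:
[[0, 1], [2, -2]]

For a 2×2 matrix [[a, b], [c, d]], det = ad - bc
det = (0)(-2) - (1)(2) = 0 - 2 = -2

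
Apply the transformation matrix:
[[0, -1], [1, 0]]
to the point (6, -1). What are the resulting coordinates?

Matrix multiplication:
[[0, -1], [1, 0]] × [6, -1]ᵀ
= [(0)(6) + (-1)(-1), (1)(6) + (0)(-1)]ᵀ
= [1, 6]ᵀ
Result: (1, 6)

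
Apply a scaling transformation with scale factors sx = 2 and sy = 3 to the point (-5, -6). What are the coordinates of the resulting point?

Scaling matrix:
[[2, 0], [0, 3]]
Result: (-5 × 2, -6 × 3) = (-10, -18)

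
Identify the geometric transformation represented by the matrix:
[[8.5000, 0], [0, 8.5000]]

This matrix represents: uniform scaling by factor 8.5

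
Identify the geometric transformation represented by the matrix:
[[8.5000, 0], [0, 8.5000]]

This matrix represents: uniform scaling by factor 8.5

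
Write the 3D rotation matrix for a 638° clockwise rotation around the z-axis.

Rotation matrix for clockwise 638° around z-axis:
A clockwise rotation by 638° is a counterclockwise rotation by -638°.
cos(-638°) = 0.1392, sin(-638°) = 0.9903
Result: [[0.1392, -0.9903, 0], [0.9903, 0.1392, 0], [0, 0, 1]]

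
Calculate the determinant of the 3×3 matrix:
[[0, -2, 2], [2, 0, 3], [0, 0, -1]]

Expansion along first row:
det = 0·det([[0,3],[0,-1]]) - -2·det([[2,3],[0,-1]]) + 2·det([[2,0],[0,0]])
    = 0·(0·-1 - 3·0) - -2·(2·-1 - 3·0) + 2·(2·0 - 0·0)
    = 0·0 - -2·-2 + 2·0
    = 0 + -4 + 0 = -4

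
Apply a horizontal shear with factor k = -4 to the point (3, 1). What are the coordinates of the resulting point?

Shear matrix for horizontal shear with factor k = -4:
[[1, -4], [0, 1]]
Result: (3, 1) → (-1, 1)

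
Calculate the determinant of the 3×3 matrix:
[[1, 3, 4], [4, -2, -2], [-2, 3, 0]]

Expansion along first row:
det = 1·det([[-2,-2],[3,0]]) - 3·det([[4,-2],[-2,0]]) + 4·det([[4,-2],[-2,3]])
    = 1·(-2·0 - -2·3) - 3·(4·0 - -2·-2) + 4·(4·3 - -2·-2)
    = 1·6 - 3·-4 + 4·8
    = 6 + 12 + 32 = 50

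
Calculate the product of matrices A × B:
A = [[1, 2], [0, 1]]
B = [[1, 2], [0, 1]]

Matrix multiplication:
C[0][0] = 1×1 + 2×0 = 1
C[0][1] = 1×2 + 2×1 = 4
C[1][0] = 0×1 + 1×0 = 0
C[1][1] = 0×2 + 1×1 = 1
Result: [[1, 4], [0, 1]]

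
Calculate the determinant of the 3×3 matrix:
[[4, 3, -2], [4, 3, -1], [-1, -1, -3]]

Expansion along first row:
det = 4·det([[3,-1],[-1,-3]]) - 3·det([[4,-1],[-1,-3]]) + -2·det([[4,3],[-1,-1]])
    = 4·(3·-3 - -1·-1) - 3·(4·-3 - -1·-1) + -2·(4·-1 - 3·-1)
    = 4·-10 - 3·-13 + -2·-1
    = -40 + 39 + 2 = 1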